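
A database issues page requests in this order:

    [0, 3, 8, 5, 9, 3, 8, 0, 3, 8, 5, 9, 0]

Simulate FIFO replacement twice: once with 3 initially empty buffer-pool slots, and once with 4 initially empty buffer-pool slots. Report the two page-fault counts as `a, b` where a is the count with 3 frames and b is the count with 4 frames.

10, 11

3 frames: F F F F F F F F . . F F . → 10 faults.
4 frames: F F F F F . . F F F F F F → 11 faults.
11 > 10: adding a frame increased faults — Belady's anomaly.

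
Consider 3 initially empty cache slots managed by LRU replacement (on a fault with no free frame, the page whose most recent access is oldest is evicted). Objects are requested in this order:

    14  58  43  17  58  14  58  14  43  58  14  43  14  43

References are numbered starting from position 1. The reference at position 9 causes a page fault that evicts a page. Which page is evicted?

17

pos 1: 14: miss, frames [14]
pos 2: 58: miss, frames [14, 58]
pos 3: 43: miss, frames [14, 58, 43]
pos 4: 17: miss, evict 14, frames [58, 43, 17]
pos 5: 58: hit
pos 6: 14: miss, evict 43, frames [17, 58, 14]
pos 7: 58: hit
pos 8: 14: hit
pos 9: 43: miss, evict 17, frames [58, 14, 43]
At position 9, page 17 is evicted.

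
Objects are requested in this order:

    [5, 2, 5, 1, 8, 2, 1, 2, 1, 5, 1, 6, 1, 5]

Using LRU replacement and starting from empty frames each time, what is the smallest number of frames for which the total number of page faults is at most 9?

2

f=1: 14 faults
f=2: 9 faults
f=3: 7 faults
f=4: 5 faults
f=5: 5 faults
Smallest f with faults ≤ 9 is 2.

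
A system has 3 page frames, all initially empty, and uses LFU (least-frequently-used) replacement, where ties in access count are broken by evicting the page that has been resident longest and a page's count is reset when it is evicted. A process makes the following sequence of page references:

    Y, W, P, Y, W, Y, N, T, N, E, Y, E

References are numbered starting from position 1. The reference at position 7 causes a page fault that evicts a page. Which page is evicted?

pos 1: Y → fault, frames {Y}
pos 2: W → fault, frames {Y,W}
pos 3: P → fault, frames {Y,W,P}
pos 4: Y → hit
pos 5: W → hit
pos 6: Y → hit
pos 7: N → fault, evict P, frames {Y,W,N}
At position 7, page P is evicted.

P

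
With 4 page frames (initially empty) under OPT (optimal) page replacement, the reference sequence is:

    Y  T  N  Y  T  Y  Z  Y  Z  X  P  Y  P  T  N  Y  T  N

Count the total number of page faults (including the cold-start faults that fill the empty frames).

6

Y -> fault, frames {Y}
T -> fault, frames {Y,T}
N -> fault, frames {Y,T,N}
Y -> hit
T -> hit
Y -> hit
Z -> fault, frames {Y,T,N,Z}
Y -> hit
Z -> hit
X -> fault, evict Z, frames {Y,T,N,X}
P -> fault, evict X, frames {Y,T,N,P}
Y -> hit
P -> hit
T -> hit
N -> hit
Y -> hit
T -> hit
N -> hit
Page faults: 6.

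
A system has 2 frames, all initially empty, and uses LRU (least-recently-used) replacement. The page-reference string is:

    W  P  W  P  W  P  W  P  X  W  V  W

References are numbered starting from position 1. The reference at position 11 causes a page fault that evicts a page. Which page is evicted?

X

pos 1: W: miss, frames {W}
pos 2: P: miss, frames {W,P}
pos 3: W: hit
pos 4: P: hit
pos 5: W: hit
pos 6: P: hit
pos 7: W: hit
pos 8: P: hit
pos 9: X: miss, evict W, frames {P,X}
pos 10: W: miss, evict P, frames {X,W}
pos 11: V: miss, evict X, frames {W,V}
At position 11, page X is evicted.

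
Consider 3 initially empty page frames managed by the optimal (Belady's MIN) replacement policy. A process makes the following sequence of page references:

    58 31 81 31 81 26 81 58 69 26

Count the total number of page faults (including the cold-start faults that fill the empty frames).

58 -> miss, frames [58]
31 -> miss, frames [58, 31]
81 -> miss, frames [58, 31, 81]
31 -> hit
81 -> hit
26 -> miss, evict 31, frames [58, 81, 26]
81 -> hit
58 -> hit
69 -> miss, evict 81, frames [58, 26, 69]
26 -> hit
Page faults: 5.

5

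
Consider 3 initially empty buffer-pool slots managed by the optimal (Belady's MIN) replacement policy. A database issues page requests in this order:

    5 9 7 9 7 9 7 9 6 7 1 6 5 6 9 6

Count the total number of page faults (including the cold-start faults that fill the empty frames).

5 -> miss, frames [5]
9 -> miss, frames [5, 9]
7 -> miss, frames [5, 9, 7]
9 -> hit
7 -> hit
9 -> hit
7 -> hit
9 -> hit
6 -> miss, evict 9, frames [5, 7, 6]
7 -> hit
1 -> miss, evict 7, frames [5, 6, 1]
6 -> hit
5 -> hit
6 -> hit
9 -> miss, evict 1, frames [5, 6, 9]
6 -> hit
Page faults: 6.

6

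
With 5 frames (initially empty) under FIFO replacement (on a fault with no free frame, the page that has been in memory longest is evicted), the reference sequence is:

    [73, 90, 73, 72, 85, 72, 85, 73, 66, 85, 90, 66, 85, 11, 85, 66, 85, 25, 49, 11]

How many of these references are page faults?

73 -> fault, frames (73)
90 -> fault, frames (73 90)
73 -> hit
72 -> fault, frames (73 90 72)
85 -> fault, frames (73 90 72 85)
72 -> hit
85 -> hit
73 -> hit
66 -> fault, frames (73 90 72 85 66)
85 -> hit
90 -> hit
66 -> hit
85 -> hit
11 -> fault, evict 73, frames (90 72 85 66 11)
85 -> hit
66 -> hit
85 -> hit
25 -> fault, evict 90, frames (72 85 66 11 25)
49 -> fault, evict 72, frames (85 66 11 25 49)
11 -> hit
Page faults: 8.

8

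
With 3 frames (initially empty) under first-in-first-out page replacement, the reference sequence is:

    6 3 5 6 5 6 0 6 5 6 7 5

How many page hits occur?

6 → fault, frames [6]
3 → fault, frames [6, 3]
5 → fault, frames [6, 3, 5]
6 → hit
5 → hit
6 → hit
0 → fault, evict 6, frames [3, 5, 0]
6 → fault, evict 3, frames [5, 0, 6]
5 → hit
6 → hit
7 → fault, evict 5, frames [0, 6, 7]
5 → fault, evict 0, frames [6, 7, 5]
Hits: 5.

5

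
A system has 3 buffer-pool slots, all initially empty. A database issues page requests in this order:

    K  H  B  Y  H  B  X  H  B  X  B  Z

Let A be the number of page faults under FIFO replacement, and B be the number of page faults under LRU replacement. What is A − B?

Under FIFO: F F F F . . F F F . . F → 8 faults.
Under LRU: F F F F . . F . . . . F → 6 faults.
A − B = 8 − 6 = 2.

2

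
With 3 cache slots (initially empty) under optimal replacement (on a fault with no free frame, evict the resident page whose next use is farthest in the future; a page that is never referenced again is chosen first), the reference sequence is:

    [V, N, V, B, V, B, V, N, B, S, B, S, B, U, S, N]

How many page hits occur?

11

V: fault, frames {V}
N: fault, frames {V,N}
V: hit
B: fault, frames {V,N,B}
V: hit
B: hit
V: hit
N: hit
B: hit
S: fault, evict V, frames {N,B,S}
B: hit
S: hit
B: hit
U: fault, evict B, frames {N,S,U}
S: hit
N: hit
Hits: 11.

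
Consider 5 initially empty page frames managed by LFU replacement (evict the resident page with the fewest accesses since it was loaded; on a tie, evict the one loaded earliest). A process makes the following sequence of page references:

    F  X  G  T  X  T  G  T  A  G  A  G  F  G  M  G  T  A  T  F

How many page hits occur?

13

F -> fault, frames {F}
X -> fault, frames {F,X}
G -> fault, frames {F,X,G}
T -> fault, frames {F,X,G,T}
X -> hit
T -> hit
G -> hit
T -> hit
A -> fault, frames {F,X,G,T,A}
G -> hit
A -> hit
G -> hit
F -> hit
G -> hit
M -> fault, evict F, frames {X,G,T,A,M}
G -> hit
T -> hit
A -> hit
T -> hit
F -> fault, evict M, frames {X,G,T,A,F}
Hits: 13.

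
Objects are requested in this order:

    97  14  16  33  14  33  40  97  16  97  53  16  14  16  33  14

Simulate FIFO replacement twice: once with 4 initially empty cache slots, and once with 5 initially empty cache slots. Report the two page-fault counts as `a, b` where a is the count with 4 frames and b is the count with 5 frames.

10, 6

4 frames: F F F F . . F F . . F F F . F . → 10 faults.
5 frames: F F F F . . F . . . F . . . . . → 6 faults.
6 < 10: adding a frame reduced faults, as is typical.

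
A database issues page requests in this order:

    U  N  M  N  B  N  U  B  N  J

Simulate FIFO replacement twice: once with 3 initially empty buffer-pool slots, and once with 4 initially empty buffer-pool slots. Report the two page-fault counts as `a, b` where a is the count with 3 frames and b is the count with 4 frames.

7, 5

3 frames: F F F . F . F . F F → 7 faults.
4 frames: F F F . F . . . . F → 5 faults.
5 < 7: adding a frame reduced faults, as is typical.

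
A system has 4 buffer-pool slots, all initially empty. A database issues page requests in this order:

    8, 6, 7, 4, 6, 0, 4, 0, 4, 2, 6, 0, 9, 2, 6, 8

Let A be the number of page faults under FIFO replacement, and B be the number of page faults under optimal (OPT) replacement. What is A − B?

Under FIFO: F F F F . F . . . F F . F . . F → 9 faults.
Under OPT: F F F F . F . . . F . . F . . . → 7 faults.
A − B = 9 − 7 = 2.

2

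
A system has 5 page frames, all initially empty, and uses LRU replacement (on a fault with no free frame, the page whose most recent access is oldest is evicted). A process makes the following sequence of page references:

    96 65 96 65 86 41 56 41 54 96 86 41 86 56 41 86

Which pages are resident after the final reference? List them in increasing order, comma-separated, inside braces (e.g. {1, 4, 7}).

96 -> fault, frames [96]
65 -> fault, frames [96, 65]
96 -> hit
65 -> hit
86 -> fault, frames [96, 65, 86]
41 -> fault, frames [96, 65, 86, 41]
56 -> fault, frames [96, 65, 86, 41, 56]
41 -> hit
54 -> fault, evict 96, frames [65, 86, 56, 41, 54]
96 -> fault, evict 65, frames [86, 56, 41, 54, 96]
86 -> hit
41 -> hit
86 -> hit
56 -> hit
41 -> hit
86 -> hit

{41, 54, 56, 86, 96}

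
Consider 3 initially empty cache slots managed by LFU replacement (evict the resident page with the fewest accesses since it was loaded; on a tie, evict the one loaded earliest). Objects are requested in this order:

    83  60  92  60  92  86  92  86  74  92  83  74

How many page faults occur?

83 → fault, frames (83)
60 → fault, frames (83 60)
92 → fault, frames (83 60 92)
60 → hit
92 → hit
86 → fault, evict 83, frames (60 92 86)
92 → hit
86 → hit
74 → fault, evict 60, frames (92 86 74)
92 → hit
83 → fault, evict 74, frames (92 86 83)
74 → fault, evict 83, frames (92 86 74)
Page faults: 7.

7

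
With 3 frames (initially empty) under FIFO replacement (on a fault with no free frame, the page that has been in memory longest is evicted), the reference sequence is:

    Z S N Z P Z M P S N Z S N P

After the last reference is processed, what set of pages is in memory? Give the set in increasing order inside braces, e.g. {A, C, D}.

{N, P, Z}

Z -> fault, frames {Z}
S -> fault, frames {Z,S}
N -> fault, frames {Z,S,N}
Z -> hit
P -> fault, evict Z, frames {S,N,P}
Z -> fault, evict S, frames {N,P,Z}
M -> fault, evict N, frames {P,Z,M}
P -> hit
S -> fault, evict P, frames {Z,M,S}
N -> fault, evict Z, frames {M,S,N}
Z -> fault, evict M, frames {S,N,Z}
S -> hit
N -> hit
P -> fault, evict S, frames {N,Z,P}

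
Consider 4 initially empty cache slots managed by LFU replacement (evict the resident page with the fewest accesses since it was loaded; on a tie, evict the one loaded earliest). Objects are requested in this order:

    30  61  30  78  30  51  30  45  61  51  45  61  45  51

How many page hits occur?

8

30: miss, frames [30]
61: miss, frames [30, 61]
30: hit
78: miss, frames [30, 61, 78]
30: hit
51: miss, frames [30, 61, 78, 51]
30: hit
45: miss, evict 61, frames [30, 78, 51, 45]
61: miss, evict 78, frames [30, 51, 45, 61]
51: hit
45: hit
61: hit
45: hit
51: hit
Hits: 8.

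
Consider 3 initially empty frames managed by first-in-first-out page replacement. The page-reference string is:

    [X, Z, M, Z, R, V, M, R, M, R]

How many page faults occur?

5

X -> miss, frames [X]
Z -> miss, frames [X, Z]
M -> miss, frames [X, Z, M]
Z -> hit
R -> miss, evict X, frames [Z, M, R]
V -> miss, evict Z, frames [M, R, V]
M -> hit
R -> hit
M -> hit
R -> hit
Page faults: 5.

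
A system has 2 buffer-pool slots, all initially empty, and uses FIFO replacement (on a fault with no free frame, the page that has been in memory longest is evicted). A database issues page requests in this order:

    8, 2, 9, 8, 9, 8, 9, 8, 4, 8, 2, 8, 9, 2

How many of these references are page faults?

9

8 -> miss, frames {8}
2 -> miss, frames {8,2}
9 -> miss, evict 8, frames {2,9}
8 -> miss, evict 2, frames {9,8}
9 -> hit
8 -> hit
9 -> hit
8 -> hit
4 -> miss, evict 9, frames {8,4}
8 -> hit
2 -> miss, evict 8, frames {4,2}
8 -> miss, evict 4, frames {2,8}
9 -> miss, evict 2, frames {8,9}
2 -> miss, evict 8, frames {9,2}
Page faults: 9.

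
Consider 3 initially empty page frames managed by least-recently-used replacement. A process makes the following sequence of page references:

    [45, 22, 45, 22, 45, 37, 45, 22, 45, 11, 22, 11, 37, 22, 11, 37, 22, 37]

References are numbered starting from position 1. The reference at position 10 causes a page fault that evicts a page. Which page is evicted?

pos 1: 45 -> miss, frames [45]
pos 2: 22 -> miss, frames [45, 22]
pos 3: 45 -> hit
pos 4: 22 -> hit
pos 5: 45 -> hit
pos 6: 37 -> miss, frames [22, 45, 37]
pos 7: 45 -> hit
pos 8: 22 -> hit
pos 9: 45 -> hit
pos 10: 11 -> miss, evict 37, frames [22, 45, 11]
At position 10, page 37 is evicted.

37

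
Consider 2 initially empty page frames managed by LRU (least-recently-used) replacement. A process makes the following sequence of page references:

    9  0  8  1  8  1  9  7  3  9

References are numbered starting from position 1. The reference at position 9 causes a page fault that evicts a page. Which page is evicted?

9

pos 1: 9 → fault, frames (9)
pos 2: 0 → fault, frames (9 0)
pos 3: 8 → fault, evict 9, frames (0 8)
pos 4: 1 → fault, evict 0, frames (8 1)
pos 5: 8 → hit
pos 6: 1 → hit
pos 7: 9 → fault, evict 8, frames (1 9)
pos 8: 7 → fault, evict 1, frames (9 7)
pos 9: 3 → fault, evict 9, frames (7 3)
At position 9, page 9 is evicted.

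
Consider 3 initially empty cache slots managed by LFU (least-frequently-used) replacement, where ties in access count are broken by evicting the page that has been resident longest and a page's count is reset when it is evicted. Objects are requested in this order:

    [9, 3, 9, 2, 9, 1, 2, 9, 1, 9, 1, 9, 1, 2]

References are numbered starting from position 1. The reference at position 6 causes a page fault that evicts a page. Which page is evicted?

pos 1: 9 → fault, frames [9]
pos 2: 3 → fault, frames [9, 3]
pos 3: 9 → hit
pos 4: 2 → fault, frames [9, 3, 2]
pos 5: 9 → hit
pos 6: 1 → fault, evict 3, frames [9, 2, 1]
At position 6, page 3 is evicted.

3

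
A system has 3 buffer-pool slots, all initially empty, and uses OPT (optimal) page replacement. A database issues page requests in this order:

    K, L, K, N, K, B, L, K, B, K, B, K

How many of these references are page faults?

K → fault, frames (K)
L → fault, frames (K L)
K → hit
N → fault, frames (K L N)
K → hit
B → fault, evict N, frames (K L B)
L → hit
K → hit
B → hit
K → hit
B → hit
K → hit
Page faults: 4.

4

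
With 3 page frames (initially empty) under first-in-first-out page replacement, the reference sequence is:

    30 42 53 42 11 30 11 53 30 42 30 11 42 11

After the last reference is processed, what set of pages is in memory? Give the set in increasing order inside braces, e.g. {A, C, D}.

{11, 30, 42}

30 → fault, frames (30)
42 → fault, frames (30 42)
53 → fault, frames (30 42 53)
42 → hit
11 → fault, evict 30, frames (42 53 11)
30 → fault, evict 42, frames (53 11 30)
11 → hit
53 → hit
30 → hit
42 → fault, evict 53, frames (11 30 42)
30 → hit
11 → hit
42 → hit
11 → hit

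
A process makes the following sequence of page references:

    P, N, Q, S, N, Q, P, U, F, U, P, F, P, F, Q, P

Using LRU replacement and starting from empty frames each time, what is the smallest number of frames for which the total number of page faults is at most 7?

4

f=1: 16 faults
f=2: 13 faults
f=3: 8 faults
f=4: 6 faults
f=5: 6 faults
f=6: 6 faults
Smallest f with faults ≤ 7 is 4.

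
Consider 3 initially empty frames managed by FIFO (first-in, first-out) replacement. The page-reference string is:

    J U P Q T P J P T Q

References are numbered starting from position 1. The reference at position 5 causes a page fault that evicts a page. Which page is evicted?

U

pos 1: J -> fault, frames (J)
pos 2: U -> fault, frames (J U)
pos 3: P -> fault, frames (J U P)
pos 4: Q -> fault, evict J, frames (U P Q)
pos 5: T -> fault, evict U, frames (P Q T)
At position 5, page U is evicted.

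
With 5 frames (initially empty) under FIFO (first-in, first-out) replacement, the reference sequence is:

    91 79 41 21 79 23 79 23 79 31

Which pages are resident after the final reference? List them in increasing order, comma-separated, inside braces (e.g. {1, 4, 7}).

{21, 23, 31, 41, 79}

91 → fault, frames {91}
79 → fault, frames {91,79}
41 → fault, frames {91,79,41}
21 → fault, frames {91,79,41,21}
79 → hit
23 → fault, frames {91,79,41,21,23}
79 → hit
23 → hit
79 → hit
31 → fault, evict 91, frames {79,41,21,23,31}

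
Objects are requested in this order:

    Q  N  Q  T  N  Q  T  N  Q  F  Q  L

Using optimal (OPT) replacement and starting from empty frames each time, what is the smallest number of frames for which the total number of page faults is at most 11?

2

f=1: 12 faults
f=2: 7 faults
f=3: 5 faults
f=4: 5 faults
f=5: 5 faults
Smallest f with faults ≤ 11 is 2.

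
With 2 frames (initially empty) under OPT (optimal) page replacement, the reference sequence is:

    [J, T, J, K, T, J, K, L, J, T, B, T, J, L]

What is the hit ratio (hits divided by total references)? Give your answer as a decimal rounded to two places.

0.36

J -> miss, frames (J)
T -> miss, frames (J T)
J -> hit
K -> miss, evict J, frames (T K)
T -> hit
J -> miss, evict T, frames (K J)
K -> hit
L -> miss, evict K, frames (J L)
J -> hit
T -> miss, evict L, frames (J T)
B -> miss, evict J, frames (T B)
T -> hit
J -> miss, evict B, frames (T J)
L -> miss, evict J, frames (T L)
Hits: 5 of 14 references → 5/14 = 0.3571.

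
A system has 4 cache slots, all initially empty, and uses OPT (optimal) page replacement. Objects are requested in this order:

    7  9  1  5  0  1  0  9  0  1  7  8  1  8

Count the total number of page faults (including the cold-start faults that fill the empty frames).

7: miss, frames {7}
9: miss, frames {7,9}
1: miss, frames {7,9,1}
5: miss, frames {7,9,1,5}
0: miss, evict 5, frames {7,9,1,0}
1: hit
0: hit
9: hit
0: hit
1: hit
7: hit
8: miss, evict 0, frames {7,9,1,8}
1: hit
8: hit
Page faults: 6.

6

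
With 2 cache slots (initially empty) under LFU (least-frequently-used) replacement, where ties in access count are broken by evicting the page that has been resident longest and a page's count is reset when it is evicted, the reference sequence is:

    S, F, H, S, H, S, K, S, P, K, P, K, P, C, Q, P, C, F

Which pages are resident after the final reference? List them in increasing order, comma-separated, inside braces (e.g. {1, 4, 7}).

S: miss, frames {S}
F: miss, frames {S,F}
H: miss, evict S, frames {F,H}
S: miss, evict F, frames {H,S}
H: hit
S: hit
K: miss, evict H, frames {S,K}
S: hit
P: miss, evict K, frames {S,P}
K: miss, evict P, frames {S,K}
P: miss, evict K, frames {S,P}
K: miss, evict P, frames {S,K}
P: miss, evict K, frames {S,P}
C: miss, evict P, frames {S,C}
Q: miss, evict C, frames {S,Q}
P: miss, evict Q, frames {S,P}
C: miss, evict P, frames {S,C}
F: miss, evict C, frames {S,F}

{F, S}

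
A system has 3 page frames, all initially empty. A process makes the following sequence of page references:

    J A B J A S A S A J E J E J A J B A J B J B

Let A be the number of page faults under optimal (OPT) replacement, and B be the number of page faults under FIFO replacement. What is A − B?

-3

Under OPT: F F F . . F . . . . F . . . . . F . . . . . → 6 faults.
Under FIFO: F F F . . F . . . F F . . . F . F . F . . . → 9 faults.
A − B = 6 − 9 = -3.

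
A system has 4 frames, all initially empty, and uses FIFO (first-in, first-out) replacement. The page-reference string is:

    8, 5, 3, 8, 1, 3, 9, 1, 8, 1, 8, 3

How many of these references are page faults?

8 -> miss, frames [8]
5 -> miss, frames [8, 5]
3 -> miss, frames [8, 5, 3]
8 -> hit
1 -> miss, frames [8, 5, 3, 1]
3 -> hit
9 -> miss, evict 8, frames [5, 3, 1, 9]
1 -> hit
8 -> miss, evict 5, frames [3, 1, 9, 8]
1 -> hit
8 -> hit
3 -> hit
Page faults: 6.

6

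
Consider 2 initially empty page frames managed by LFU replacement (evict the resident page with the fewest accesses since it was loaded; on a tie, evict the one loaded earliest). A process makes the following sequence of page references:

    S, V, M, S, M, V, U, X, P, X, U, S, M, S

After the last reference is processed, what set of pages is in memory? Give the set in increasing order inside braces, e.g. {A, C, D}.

S -> fault, frames [S]
V -> fault, frames [S, V]
M -> fault, evict S, frames [V, M]
S -> fault, evict V, frames [M, S]
M -> hit
V -> fault, evict S, frames [M, V]
U -> fault, evict V, frames [M, U]
X -> fault, evict U, frames [M, X]
P -> fault, evict X, frames [M, P]
X -> fault, evict P, frames [M, X]
U -> fault, evict X, frames [M, U]
S -> fault, evict U, frames [M, S]
M -> hit
S -> hit

{M, S}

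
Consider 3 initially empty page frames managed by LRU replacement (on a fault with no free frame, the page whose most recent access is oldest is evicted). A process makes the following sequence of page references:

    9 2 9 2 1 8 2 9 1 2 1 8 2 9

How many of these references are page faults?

8

9: fault, frames (9)
2: fault, frames (9 2)
9: hit
2: hit
1: fault, frames (9 2 1)
8: fault, evict 9, frames (2 1 8)
2: hit
9: fault, evict 1, frames (8 2 9)
1: fault, evict 8, frames (2 9 1)
2: hit
1: hit
8: fault, evict 9, frames (2 1 8)
2: hit
9: fault, evict 1, frames (8 2 9)
Page faults: 8.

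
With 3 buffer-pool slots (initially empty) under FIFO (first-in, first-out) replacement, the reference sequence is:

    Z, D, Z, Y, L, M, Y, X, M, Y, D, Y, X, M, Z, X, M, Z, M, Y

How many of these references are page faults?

Z: miss, frames {Z}
D: miss, frames {Z,D}
Z: hit
Y: miss, frames {Z,D,Y}
L: miss, evict Z, frames {D,Y,L}
M: miss, evict D, frames {Y,L,M}
Y: hit
X: miss, evict Y, frames {L,M,X}
M: hit
Y: miss, evict L, frames {M,X,Y}
D: miss, evict M, frames {X,Y,D}
Y: hit
X: hit
M: miss, evict X, frames {Y,D,M}
Z: miss, evict Y, frames {D,M,Z}
X: miss, evict D, frames {M,Z,X}
M: hit
Z: hit
M: hit
Y: miss, evict M, frames {Z,X,Y}
Page faults: 12.

12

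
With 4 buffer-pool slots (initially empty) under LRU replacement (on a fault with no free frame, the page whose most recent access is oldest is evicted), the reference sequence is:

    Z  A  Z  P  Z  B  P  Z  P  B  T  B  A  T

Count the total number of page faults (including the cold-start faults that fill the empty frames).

Z -> miss, frames [Z]
A -> miss, frames [Z, A]
Z -> hit
P -> miss, frames [A, Z, P]
Z -> hit
B -> miss, frames [A, P, Z, B]
P -> hit
Z -> hit
P -> hit
B -> hit
T -> miss, evict A, frames [Z, P, B, T]
B -> hit
A -> miss, evict Z, frames [P, T, B, A]
T -> hit
Page faults: 6.

6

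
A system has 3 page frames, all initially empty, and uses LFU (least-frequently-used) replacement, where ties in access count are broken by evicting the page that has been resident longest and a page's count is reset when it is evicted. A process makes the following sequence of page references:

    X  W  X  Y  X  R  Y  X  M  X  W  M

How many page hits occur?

X: miss, frames (X)
W: miss, frames (X W)
X: hit
Y: miss, frames (X W Y)
X: hit
R: miss, evict W, frames (X Y R)
Y: hit
X: hit
M: miss, evict R, frames (X Y M)
X: hit
W: miss, evict M, frames (X Y W)
M: miss, evict W, frames (X Y M)
Hits: 5.

5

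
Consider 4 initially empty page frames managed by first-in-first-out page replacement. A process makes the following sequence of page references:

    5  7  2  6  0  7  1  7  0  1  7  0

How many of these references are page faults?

5 → miss, frames {5}
7 → miss, frames {5,7}
2 → miss, frames {5,7,2}
6 → miss, frames {5,7,2,6}
0 → miss, evict 5, frames {7,2,6,0}
7 → hit
1 → miss, evict 7, frames {2,6,0,1}
7 → miss, evict 2, frames {6,0,1,7}
0 → hit
1 → hit
7 → hit
0 → hit
Page faults: 7.

7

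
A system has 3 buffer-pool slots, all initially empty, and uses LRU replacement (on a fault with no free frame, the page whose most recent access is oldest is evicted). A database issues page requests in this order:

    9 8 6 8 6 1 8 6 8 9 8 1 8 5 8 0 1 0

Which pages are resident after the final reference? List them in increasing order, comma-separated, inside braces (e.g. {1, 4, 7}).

9 -> miss, frames (9)
8 -> miss, frames (9 8)
6 -> miss, frames (9 8 6)
8 -> hit
6 -> hit
1 -> miss, evict 9, frames (8 6 1)
8 -> hit
6 -> hit
8 -> hit
9 -> miss, evict 1, frames (6 8 9)
8 -> hit
1 -> miss, evict 6, frames (9 8 1)
8 -> hit
5 -> miss, evict 9, frames (1 8 5)
8 -> hit
0 -> miss, evict 1, frames (5 8 0)
1 -> miss, evict 5, frames (8 0 1)
0 -> hit

{0, 1, 8}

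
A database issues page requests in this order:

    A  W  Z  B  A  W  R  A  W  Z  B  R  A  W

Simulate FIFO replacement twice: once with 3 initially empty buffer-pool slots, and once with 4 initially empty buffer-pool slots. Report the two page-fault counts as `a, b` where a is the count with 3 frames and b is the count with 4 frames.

3 frames: F F F F F F F . . F F . F F → 11 faults.
4 frames: F F F F . . F F F F F F F F → 12 faults.
12 > 11: adding a frame increased faults — Belady's anomaly.

11, 12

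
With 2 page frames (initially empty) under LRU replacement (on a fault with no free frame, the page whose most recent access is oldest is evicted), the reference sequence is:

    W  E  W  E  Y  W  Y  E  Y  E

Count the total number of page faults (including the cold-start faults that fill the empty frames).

5

W -> miss, frames [W]
E -> miss, frames [W, E]
W -> hit
E -> hit
Y -> miss, evict W, frames [E, Y]
W -> miss, evict E, frames [Y, W]
Y -> hit
E -> miss, evict W, frames [Y, E]
Y -> hit
E -> hit
Page faults: 5.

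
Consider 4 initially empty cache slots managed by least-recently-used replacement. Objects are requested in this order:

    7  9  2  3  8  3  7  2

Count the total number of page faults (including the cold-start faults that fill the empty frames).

7: miss, frames (7)
9: miss, frames (7 9)
2: miss, frames (7 9 2)
3: miss, frames (7 9 2 3)
8: miss, evict 7, frames (9 2 3 8)
3: hit
7: miss, evict 9, frames (2 8 3 7)
2: hit
Page faults: 6.

6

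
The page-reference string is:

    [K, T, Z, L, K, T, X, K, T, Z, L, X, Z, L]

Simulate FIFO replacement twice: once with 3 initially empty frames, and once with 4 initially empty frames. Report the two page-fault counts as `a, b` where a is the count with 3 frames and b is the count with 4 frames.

3 frames: F F F F F F F . . F F . . . → 9 faults.
4 frames: F F F F . . F F F F F F . . → 10 faults.
10 > 9: adding a frame increased faults — Belady's anomaly.

9, 10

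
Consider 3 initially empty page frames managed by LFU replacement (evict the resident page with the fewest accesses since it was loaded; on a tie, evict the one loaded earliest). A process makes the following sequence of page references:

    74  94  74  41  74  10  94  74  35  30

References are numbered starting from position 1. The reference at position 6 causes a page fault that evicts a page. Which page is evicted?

pos 1: 74: fault, frames [74]
pos 2: 94: fault, frames [74, 94]
pos 3: 74: hit
pos 4: 41: fault, frames [74, 94, 41]
pos 5: 74: hit
pos 6: 10: fault, evict 94, frames [74, 41, 10]
At position 6, page 94 is evicted.

94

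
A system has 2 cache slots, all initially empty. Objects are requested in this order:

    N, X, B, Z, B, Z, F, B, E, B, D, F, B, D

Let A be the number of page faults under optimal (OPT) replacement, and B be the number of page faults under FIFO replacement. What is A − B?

Under OPT: F F F F . . F . F . F F . F → 9 faults.
Under FIFO: F F F F . . F F F . F F F F → 11 faults.
A − B = 9 − 11 = -2.

-2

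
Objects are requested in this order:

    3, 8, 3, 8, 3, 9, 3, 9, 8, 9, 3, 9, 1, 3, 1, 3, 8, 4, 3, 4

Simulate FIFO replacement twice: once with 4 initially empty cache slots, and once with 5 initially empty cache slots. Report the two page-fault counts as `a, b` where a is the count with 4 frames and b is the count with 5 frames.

6, 5

4 frames: F F . . . F . . . . . . F . . . . F F . → 6 faults.
5 frames: F F . . . F . . . . . . F . . . . F . . → 5 faults.
5 < 6: adding a frame reduced faults, as is typical.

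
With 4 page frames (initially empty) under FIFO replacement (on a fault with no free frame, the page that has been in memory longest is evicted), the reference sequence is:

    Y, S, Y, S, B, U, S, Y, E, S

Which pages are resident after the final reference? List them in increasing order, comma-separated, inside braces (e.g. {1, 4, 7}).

Y → fault, frames [Y]
S → fault, frames [Y, S]
Y → hit
S → hit
B → fault, frames [Y, S, B]
U → fault, frames [Y, S, B, U]
S → hit
Y → hit
E → fault, evict Y, frames [S, B, U, E]
S → hit

{B, E, S, U}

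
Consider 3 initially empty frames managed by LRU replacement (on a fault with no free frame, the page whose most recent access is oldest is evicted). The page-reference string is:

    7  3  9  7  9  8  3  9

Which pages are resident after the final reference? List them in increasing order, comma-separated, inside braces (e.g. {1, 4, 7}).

7 → miss, frames {7}
3 → miss, frames {7,3}
9 → miss, frames {7,3,9}
7 → hit
9 → hit
8 → miss, evict 3, frames {7,9,8}
3 → miss, evict 7, frames {9,8,3}
9 → hit

{3, 8, 9}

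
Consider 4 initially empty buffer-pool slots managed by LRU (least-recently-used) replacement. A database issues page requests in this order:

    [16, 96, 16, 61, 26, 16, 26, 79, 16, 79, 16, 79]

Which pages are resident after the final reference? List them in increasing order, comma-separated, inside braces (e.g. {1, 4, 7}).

{16, 26, 61, 79}

16 → miss, frames {16}
96 → miss, frames {16,96}
16 → hit
61 → miss, frames {96,16,61}
26 → miss, frames {96,16,61,26}
16 → hit
26 → hit
79 → miss, evict 96, frames {61,16,26,79}
16 → hit
79 → hit
16 → hit
79 → hit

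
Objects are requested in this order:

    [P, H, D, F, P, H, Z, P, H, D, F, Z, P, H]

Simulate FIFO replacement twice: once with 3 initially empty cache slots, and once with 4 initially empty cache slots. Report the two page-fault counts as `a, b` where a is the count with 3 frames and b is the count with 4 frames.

11, 12

3 frames: F F F F F F F . . F F . F F → 11 faults.
4 frames: F F F F . . F F F F F F F F → 12 faults.
12 > 11: adding a frame increased faults — Belady's anomaly.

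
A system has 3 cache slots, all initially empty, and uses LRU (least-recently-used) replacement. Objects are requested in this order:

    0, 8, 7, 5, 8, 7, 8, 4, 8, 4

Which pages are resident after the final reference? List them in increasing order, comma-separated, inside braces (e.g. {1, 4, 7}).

{4, 7, 8}

0 -> fault, frames (0)
8 -> fault, frames (0 8)
7 -> fault, frames (0 8 7)
5 -> fault, evict 0, frames (8 7 5)
8 -> hit
7 -> hit
8 -> hit
4 -> fault, evict 5, frames (7 8 4)
8 -> hit
4 -> hit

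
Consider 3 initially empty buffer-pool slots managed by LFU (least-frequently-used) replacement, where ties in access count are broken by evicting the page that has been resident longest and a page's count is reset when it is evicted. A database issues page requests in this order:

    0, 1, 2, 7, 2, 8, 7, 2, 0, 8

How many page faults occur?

0: fault, frames [0]
1: fault, frames [0, 1]
2: fault, frames [0, 1, 2]
7: fault, evict 0, frames [1, 2, 7]
2: hit
8: fault, evict 1, frames [2, 7, 8]
7: hit
2: hit
0: fault, evict 8, frames [2, 7, 0]
8: fault, evict 0, frames [2, 7, 8]
Page faults: 7.

7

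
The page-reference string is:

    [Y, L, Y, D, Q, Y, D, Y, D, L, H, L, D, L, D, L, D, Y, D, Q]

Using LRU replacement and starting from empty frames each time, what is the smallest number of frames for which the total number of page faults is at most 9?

f=1: 20 faults
f=2: 11 faults
f=3: 8 faults
f=4: 6 faults
f=5: 5 faults
Smallest f with faults ≤ 9 is 3.

3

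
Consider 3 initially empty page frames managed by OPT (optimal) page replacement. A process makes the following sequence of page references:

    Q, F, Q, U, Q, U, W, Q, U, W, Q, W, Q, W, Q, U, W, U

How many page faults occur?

4

Q: miss, frames [Q]
F: miss, frames [Q, F]
Q: hit
U: miss, frames [Q, F, U]
Q: hit
U: hit
W: miss, evict F, frames [Q, U, W]
Q: hit
U: hit
W: hit
Q: hit
W: hit
Q: hit
W: hit
Q: hit
U: hit
W: hit
U: hit
Page faults: 4.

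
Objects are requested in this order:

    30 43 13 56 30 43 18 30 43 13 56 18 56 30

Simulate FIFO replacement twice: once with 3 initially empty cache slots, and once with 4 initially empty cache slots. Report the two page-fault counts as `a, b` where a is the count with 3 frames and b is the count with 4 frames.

3 frames: F F F F F F F . . F F . . F → 10 faults.
4 frames: F F F F . . F F F F F F . F → 11 faults.
11 > 10: adding a frame increased faults — Belady's anomaly.

10, 11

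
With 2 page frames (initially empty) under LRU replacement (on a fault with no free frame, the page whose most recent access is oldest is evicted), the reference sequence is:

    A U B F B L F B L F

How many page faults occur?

A: miss, frames [A]
U: miss, frames [A, U]
B: miss, evict A, frames [U, B]
F: miss, evict U, frames [B, F]
B: hit
L: miss, evict F, frames [B, L]
F: miss, evict B, frames [L, F]
B: miss, evict L, frames [F, B]
L: miss, evict F, frames [B, L]
F: miss, evict B, frames [L, F]
Page faults: 9.

9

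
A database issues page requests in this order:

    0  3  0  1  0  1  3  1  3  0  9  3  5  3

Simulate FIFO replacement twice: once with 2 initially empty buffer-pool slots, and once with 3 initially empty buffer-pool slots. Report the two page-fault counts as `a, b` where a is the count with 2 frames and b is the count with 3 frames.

2 frames: F F . F F . F F . F F F F . → 10 faults.
3 frames: F F . F . . . . . . F . F F → 6 faults.
6 < 10: adding a frame reduced faults, as is typical.

10, 6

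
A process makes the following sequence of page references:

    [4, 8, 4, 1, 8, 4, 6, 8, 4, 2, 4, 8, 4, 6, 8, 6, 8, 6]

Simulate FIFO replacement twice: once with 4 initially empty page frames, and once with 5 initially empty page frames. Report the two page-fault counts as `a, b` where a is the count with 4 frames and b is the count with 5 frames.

4 frames: F F . F . . F . . F F F . . . . . . → 7 faults.
5 frames: F F . F . . F . . F . . . . . . . . → 5 faults.
5 < 7: adding a frame reduced faults, as is typical.

7, 5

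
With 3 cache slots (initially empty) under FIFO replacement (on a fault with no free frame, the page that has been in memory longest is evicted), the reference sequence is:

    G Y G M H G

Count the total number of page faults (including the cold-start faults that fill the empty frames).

5

G: fault, frames [G]
Y: fault, frames [G, Y]
G: hit
M: fault, frames [G, Y, M]
H: fault, evict G, frames [Y, M, H]
G: fault, evict Y, frames [M, H, G]
Page faults: 5.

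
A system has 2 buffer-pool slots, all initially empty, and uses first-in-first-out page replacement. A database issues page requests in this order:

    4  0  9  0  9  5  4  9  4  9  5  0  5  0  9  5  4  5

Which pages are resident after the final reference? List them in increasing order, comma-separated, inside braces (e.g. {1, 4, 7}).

{4, 5}

4: miss, frames (4)
0: miss, frames (4 0)
9: miss, evict 4, frames (0 9)
0: hit
9: hit
5: miss, evict 0, frames (9 5)
4: miss, evict 9, frames (5 4)
9: miss, evict 5, frames (4 9)
4: hit
9: hit
5: miss, evict 4, frames (9 5)
0: miss, evict 9, frames (5 0)
5: hit
0: hit
9: miss, evict 5, frames (0 9)
5: miss, evict 0, frames (9 5)
4: miss, evict 9, frames (5 4)
5: hit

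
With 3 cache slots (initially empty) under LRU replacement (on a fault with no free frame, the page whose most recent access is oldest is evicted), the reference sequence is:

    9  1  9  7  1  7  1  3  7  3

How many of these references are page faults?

4

9: miss, frames {9}
1: miss, frames {9,1}
9: hit
7: miss, frames {1,9,7}
1: hit
7: hit
1: hit
3: miss, evict 9, frames {7,1,3}
7: hit
3: hit
Page faults: 4.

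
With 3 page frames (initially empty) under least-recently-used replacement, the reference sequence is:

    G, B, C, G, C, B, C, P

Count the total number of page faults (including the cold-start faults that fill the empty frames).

G -> miss, frames {G}
B -> miss, frames {G,B}
C -> miss, frames {G,B,C}
G -> hit
C -> hit
B -> hit
C -> hit
P -> miss, evict G, frames {B,C,P}
Page faults: 4.

4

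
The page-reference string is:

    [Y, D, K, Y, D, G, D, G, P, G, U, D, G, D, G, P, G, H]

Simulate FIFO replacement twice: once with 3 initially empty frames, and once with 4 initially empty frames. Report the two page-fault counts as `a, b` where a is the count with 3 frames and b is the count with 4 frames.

10, 8

3 frames: F F F . . F . . F . F F F . . F . F → 10 faults.
4 frames: F F F . . F . . F . F F . . . . . F → 8 faults.
8 < 10: adding a frame reduced faults, as is typical.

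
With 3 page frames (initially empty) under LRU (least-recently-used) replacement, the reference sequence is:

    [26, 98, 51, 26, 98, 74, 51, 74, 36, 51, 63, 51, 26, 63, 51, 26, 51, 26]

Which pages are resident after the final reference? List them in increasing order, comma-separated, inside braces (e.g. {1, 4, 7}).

26 -> miss, frames [26]
98 -> miss, frames [26, 98]
51 -> miss, frames [26, 98, 51]
26 -> hit
98 -> hit
74 -> miss, evict 51, frames [26, 98, 74]
51 -> miss, evict 26, frames [98, 74, 51]
74 -> hit
36 -> miss, evict 98, frames [51, 74, 36]
51 -> hit
63 -> miss, evict 74, frames [36, 51, 63]
51 -> hit
26 -> miss, evict 36, frames [63, 51, 26]
63 -> hit
51 -> hit
26 -> hit
51 -> hit
26 -> hit

{26, 51, 63}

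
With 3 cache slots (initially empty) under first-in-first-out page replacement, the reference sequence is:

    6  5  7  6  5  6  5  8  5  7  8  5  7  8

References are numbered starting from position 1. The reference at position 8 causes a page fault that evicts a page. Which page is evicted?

pos 1: 6: fault, frames (6)
pos 2: 5: fault, frames (6 5)
pos 3: 7: fault, frames (6 5 7)
pos 4: 6: hit
pos 5: 5: hit
pos 6: 6: hit
pos 7: 5: hit
pos 8: 8: fault, evict 6, frames (5 7 8)
At position 8, page 6 is evicted.

6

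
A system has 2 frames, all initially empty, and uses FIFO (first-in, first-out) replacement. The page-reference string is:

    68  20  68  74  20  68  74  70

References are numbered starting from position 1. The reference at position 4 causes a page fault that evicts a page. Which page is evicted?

68

pos 1: 68 -> miss, frames [68]
pos 2: 20 -> miss, frames [68, 20]
pos 3: 68 -> hit
pos 4: 74 -> miss, evict 68, frames [20, 74]
At position 4, page 68 is evicted.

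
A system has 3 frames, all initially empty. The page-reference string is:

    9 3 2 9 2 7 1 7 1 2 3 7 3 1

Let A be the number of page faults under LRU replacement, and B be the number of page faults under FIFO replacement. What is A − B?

2

Under LRU: F F F . . F F . . . F F . F → 8 faults.
Under FIFO: F F F . . F F . . . F . . . → 6 faults.
A − B = 8 − 6 = 2.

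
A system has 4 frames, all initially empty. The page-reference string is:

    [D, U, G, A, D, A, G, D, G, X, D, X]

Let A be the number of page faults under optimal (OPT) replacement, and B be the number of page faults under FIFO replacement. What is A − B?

Under OPT: F F F F . . . . . F . . → 5 faults.
Under FIFO: F F F F . . . . . F F . → 6 faults.
A − B = 5 − 6 = -1.

-1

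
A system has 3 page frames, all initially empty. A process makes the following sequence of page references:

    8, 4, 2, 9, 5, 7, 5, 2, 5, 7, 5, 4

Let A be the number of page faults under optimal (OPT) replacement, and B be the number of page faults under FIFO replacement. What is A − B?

Under OPT: F F F F F F . . . . . F → 7 faults.
Under FIFO: F F F F F F . F . . . F → 8 faults.
A − B = 7 − 8 = -1.

-1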